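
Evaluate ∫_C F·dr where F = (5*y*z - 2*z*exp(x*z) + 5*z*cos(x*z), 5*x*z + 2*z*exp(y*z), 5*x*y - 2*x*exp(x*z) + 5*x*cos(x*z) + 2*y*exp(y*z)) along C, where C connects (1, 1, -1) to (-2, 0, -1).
-2*exp(2) + 5*sin(1) + 5*sin(2) + 7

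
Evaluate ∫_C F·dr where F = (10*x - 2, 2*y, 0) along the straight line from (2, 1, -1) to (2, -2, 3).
3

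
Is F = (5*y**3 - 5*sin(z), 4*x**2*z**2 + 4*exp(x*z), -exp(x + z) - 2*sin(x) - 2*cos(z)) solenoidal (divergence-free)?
No, ∇·F = -exp(x + z) + 2*sin(z)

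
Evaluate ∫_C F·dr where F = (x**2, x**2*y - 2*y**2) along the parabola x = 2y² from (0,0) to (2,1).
8/3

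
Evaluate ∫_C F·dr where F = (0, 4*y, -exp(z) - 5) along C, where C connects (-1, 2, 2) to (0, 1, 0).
3 + exp(2)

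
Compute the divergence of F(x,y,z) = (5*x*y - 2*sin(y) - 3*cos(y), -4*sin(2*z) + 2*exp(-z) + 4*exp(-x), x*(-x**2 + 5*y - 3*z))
-3*x + 5*y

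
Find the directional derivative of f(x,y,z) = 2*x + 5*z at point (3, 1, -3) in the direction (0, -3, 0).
0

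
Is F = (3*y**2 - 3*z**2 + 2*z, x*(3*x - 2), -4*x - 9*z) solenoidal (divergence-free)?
No, ∇·F = -9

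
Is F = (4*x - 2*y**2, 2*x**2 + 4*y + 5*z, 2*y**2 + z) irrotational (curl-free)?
No, ∇×F = (4*y - 5, 0, 4*x + 4*y)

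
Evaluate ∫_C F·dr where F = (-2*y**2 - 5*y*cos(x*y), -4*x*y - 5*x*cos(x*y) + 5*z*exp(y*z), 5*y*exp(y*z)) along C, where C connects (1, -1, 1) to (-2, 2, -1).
-5*sin(1) + 5*sin(4) - 5*exp(-1) + 5*exp(-2) + 18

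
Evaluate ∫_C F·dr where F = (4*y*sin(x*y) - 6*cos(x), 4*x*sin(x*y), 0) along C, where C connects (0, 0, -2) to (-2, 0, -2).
6*sin(2)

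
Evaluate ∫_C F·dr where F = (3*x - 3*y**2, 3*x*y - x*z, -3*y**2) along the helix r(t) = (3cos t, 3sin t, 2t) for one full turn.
18*pi*(-pi - 3)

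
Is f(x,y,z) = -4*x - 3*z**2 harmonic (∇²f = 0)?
No, ∇²f = -6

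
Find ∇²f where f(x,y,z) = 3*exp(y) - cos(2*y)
3*exp(y) + 4*cos(2*y)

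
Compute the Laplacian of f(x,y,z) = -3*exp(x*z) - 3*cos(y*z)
-3*x**2*exp(x*z) + 3*y**2*cos(y*z) - 3*z**2*exp(x*z) + 3*z**2*cos(y*z)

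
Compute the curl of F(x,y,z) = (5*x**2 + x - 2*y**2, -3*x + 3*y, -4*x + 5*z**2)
(0, 4, 4*y - 3)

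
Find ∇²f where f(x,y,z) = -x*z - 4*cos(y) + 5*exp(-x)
4*cos(y) + 5*exp(-x)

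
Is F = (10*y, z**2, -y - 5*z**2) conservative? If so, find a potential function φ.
No, ∇×F = (-2*z - 1, 0, -10) ≠ 0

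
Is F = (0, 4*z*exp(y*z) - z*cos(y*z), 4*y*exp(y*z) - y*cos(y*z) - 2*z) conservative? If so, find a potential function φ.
Yes, F is conservative. φ = -z**2 + 4*exp(y*z) - sin(y*z)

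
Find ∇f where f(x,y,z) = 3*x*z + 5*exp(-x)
(3*z - 5*exp(-x), 0, 3*x)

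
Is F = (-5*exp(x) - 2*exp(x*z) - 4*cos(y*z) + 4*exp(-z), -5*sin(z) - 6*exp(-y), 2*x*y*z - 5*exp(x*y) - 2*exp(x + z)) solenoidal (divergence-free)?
No, ∇·F = 2*x*y - 2*z*exp(x*z) - 5*exp(x) - 2*exp(x + z) + 6*exp(-y)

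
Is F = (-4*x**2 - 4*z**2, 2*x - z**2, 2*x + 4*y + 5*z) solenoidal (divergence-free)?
No, ∇·F = 5 - 8*x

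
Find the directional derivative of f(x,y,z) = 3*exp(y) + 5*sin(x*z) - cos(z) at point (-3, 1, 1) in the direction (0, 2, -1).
sqrt(5)*(15*cos(3) - sin(1) + 6*E)/5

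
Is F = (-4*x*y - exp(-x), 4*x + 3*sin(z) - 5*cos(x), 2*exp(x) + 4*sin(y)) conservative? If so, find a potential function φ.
No, ∇×F = (4*cos(y) - 3*cos(z), -2*exp(x), 4*x + 5*sin(x) + 4) ≠ 0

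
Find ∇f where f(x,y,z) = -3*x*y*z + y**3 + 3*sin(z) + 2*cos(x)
(-3*y*z - 2*sin(x), -3*x*z + 3*y**2, -3*x*y + 3*cos(z))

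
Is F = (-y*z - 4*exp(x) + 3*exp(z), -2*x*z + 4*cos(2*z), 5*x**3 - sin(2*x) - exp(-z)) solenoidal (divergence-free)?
No, ∇·F = -4*exp(x) + exp(-z)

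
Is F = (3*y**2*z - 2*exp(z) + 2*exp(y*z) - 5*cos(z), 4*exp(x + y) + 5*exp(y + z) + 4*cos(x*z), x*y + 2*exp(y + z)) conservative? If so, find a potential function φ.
No, ∇×F = (4*x*sin(x*z) + x - 3*exp(y + z), 3*y**2 + 2*y*exp(y*z) - y - 2*exp(z) + 5*sin(z), -6*y*z - 2*z*exp(y*z) - 4*z*sin(x*z) + 4*exp(x + y)) ≠ 0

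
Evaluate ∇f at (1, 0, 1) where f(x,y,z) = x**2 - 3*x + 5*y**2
(-1, 0, 0)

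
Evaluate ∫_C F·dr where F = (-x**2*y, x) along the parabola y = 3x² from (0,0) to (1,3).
7/5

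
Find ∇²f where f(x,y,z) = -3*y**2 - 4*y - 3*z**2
-12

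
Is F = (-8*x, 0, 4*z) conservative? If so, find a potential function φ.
Yes, F is conservative. φ = -4*x**2 + 2*z**2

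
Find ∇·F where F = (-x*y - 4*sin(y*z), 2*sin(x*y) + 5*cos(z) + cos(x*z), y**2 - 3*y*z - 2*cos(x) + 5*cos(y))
2*x*cos(x*y) - 4*y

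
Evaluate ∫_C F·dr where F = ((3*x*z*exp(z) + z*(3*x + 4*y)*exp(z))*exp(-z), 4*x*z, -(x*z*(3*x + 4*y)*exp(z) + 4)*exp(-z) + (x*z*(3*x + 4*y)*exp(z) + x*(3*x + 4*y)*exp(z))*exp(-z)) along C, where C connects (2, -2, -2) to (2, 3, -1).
-44 - 4*exp(2) + 4*E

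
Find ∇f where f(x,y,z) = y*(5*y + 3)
(0, 10*y + 3, 0)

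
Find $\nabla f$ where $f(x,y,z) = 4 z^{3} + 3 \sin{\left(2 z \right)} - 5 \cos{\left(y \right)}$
(0, 5*sin(y), 12*z**2 + 6*cos(2*z))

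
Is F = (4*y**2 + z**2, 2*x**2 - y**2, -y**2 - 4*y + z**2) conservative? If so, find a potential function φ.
No, ∇×F = (-2*y - 4, 2*z, 4*x - 8*y) ≠ 0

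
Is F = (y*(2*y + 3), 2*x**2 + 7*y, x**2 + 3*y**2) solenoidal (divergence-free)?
No, ∇·F = 7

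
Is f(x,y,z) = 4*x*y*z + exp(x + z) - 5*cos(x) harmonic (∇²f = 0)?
No, ∇²f = 2*exp(x + z) + 5*cos(x)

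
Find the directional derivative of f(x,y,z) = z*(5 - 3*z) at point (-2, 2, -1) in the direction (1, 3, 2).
11*sqrt(14)/7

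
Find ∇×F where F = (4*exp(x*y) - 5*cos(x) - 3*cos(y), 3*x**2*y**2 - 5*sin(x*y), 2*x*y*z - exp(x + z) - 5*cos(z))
(2*x*z, -2*y*z + exp(x + z), 6*x*y**2 - 4*x*exp(x*y) - 5*y*cos(x*y) - 3*sin(y))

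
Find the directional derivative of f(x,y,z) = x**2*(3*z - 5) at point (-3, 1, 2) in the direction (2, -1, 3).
69*sqrt(14)/14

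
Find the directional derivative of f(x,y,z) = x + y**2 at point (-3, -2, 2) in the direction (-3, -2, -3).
5*sqrt(22)/22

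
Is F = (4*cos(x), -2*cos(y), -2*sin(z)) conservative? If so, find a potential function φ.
Yes, F is conservative. φ = 4*sin(x) - 2*sin(y) + 2*cos(z)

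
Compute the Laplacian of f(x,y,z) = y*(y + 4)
2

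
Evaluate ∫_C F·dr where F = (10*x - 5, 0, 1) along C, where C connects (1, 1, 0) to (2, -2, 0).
10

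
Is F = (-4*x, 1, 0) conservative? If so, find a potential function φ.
Yes, F is conservative. φ = -2*x**2 + y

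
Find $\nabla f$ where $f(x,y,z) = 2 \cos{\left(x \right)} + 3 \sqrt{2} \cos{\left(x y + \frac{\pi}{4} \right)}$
(-3*sqrt(2)*y*sin(x*y + pi/4) - 2*sin(x), -3*sqrt(2)*x*sin(x*y + pi/4), 0)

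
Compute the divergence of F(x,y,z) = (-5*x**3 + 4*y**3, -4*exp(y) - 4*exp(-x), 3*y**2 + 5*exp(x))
-15*x**2 - 4*exp(y)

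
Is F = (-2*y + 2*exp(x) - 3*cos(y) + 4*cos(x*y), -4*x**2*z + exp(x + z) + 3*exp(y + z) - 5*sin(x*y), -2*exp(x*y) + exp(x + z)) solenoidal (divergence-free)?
No, ∇·F = -5*x*cos(x*y) - 4*y*sin(x*y) + 2*exp(x) + exp(x + z) + 3*exp(y + z)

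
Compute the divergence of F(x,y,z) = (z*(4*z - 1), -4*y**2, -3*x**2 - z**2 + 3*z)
-8*y - 2*z + 3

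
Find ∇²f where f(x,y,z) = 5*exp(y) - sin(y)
5*exp(y) + sin(y)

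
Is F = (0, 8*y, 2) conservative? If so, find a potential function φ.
Yes, F is conservative. φ = 4*y**2 + 2*z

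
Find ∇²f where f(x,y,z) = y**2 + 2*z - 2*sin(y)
2*sin(y) + 2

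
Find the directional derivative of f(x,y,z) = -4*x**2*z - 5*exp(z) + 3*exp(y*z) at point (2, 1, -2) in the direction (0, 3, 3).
sqrt(2)*(-8*exp(2) - 4)*exp(-2)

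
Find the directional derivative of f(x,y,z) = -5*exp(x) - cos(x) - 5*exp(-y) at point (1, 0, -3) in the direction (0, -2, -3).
-10*sqrt(13)/13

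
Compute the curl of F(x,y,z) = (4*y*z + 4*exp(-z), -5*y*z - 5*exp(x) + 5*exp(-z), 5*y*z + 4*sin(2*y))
(5*y + 5*z + 8*cos(2*y) + 5*exp(-z), 4*y - 4*exp(-z), -4*z - 5*exp(x))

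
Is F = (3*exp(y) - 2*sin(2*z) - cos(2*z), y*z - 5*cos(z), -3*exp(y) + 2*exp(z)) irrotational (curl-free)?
No, ∇×F = (-y - 3*exp(y) - 5*sin(z), 2*sin(2*z) - 4*cos(2*z), -3*exp(y))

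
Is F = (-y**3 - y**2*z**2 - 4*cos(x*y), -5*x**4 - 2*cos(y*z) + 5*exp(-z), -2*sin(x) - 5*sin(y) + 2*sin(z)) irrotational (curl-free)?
No, ∇×F = (-2*y*sin(y*z) - 5*cos(y) + 5*exp(-z), -2*y**2*z + 2*cos(x), -20*x**3 - 4*x*sin(x*y) + 3*y**2 + 2*y*z**2)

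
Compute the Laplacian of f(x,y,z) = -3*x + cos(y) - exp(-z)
-cos(y) - exp(-z)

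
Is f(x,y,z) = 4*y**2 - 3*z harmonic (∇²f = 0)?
No, ∇²f = 8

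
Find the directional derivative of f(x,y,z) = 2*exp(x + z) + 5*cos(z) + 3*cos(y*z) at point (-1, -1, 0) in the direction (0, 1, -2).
-4*sqrt(5)*exp(-1)/5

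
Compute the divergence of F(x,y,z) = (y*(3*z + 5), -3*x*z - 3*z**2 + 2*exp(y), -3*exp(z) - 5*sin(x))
2*exp(y) - 3*exp(z)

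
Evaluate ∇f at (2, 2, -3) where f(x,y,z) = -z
(0, 0, -1)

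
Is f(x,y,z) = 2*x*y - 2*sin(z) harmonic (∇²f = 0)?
No, ∇²f = 2*sin(z)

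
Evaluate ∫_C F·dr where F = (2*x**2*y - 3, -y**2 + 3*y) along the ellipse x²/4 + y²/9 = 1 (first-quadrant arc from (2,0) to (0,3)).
21/2 - 3*pi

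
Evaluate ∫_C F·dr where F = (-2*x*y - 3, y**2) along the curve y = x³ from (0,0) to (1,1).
-46/15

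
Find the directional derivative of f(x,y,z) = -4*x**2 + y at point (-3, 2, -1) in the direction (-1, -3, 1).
-27*sqrt(11)/11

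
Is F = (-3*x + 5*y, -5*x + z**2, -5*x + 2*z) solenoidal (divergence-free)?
No, ∇·F = -1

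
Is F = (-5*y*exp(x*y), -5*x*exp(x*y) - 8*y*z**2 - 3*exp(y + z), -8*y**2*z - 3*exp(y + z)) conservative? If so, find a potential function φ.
Yes, F is conservative. φ = -4*y**2*z**2 - 5*exp(x*y) - 3*exp(y + z)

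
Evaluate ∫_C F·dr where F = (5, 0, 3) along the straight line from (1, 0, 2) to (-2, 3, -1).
-24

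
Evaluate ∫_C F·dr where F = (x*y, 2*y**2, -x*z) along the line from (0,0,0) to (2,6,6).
128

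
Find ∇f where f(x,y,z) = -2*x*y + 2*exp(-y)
(-2*y, -2*x - 2*exp(-y), 0)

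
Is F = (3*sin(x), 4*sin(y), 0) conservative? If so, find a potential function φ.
Yes, F is conservative. φ = -3*cos(x) - 4*cos(y)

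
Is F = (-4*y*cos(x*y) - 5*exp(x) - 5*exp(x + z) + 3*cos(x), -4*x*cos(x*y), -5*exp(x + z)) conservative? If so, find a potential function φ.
Yes, F is conservative. φ = -5*exp(x) - 5*exp(x + z) + 3*sin(x) - 4*sin(x*y)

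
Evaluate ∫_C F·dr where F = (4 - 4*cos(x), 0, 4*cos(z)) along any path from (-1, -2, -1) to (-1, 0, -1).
0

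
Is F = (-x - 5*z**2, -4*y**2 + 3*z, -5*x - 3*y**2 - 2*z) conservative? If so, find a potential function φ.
No, ∇×F = (-6*y - 3, 5 - 10*z, 0) ≠ 0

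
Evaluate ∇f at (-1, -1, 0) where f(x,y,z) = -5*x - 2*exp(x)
(-5 - 2*exp(-1), 0, 0)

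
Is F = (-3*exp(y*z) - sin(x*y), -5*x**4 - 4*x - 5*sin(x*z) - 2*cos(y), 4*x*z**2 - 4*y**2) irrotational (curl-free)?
No, ∇×F = (5*x*cos(x*z) - 8*y, -3*y*exp(y*z) - 4*z**2, -20*x**3 + x*cos(x*y) + 3*z*exp(y*z) - 5*z*cos(x*z) - 4)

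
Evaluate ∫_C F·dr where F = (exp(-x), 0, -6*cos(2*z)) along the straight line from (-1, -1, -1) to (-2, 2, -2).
-exp(2) - 3*sin(2) + 3*sin(4) + E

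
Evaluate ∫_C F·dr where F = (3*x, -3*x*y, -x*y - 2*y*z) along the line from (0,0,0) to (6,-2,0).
30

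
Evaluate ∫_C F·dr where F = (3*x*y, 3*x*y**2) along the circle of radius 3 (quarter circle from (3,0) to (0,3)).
-27 + 243*pi/16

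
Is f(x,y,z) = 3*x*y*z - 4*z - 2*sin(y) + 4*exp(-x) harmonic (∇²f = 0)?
No, ∇²f = 2*sin(y) + 4*exp(-x)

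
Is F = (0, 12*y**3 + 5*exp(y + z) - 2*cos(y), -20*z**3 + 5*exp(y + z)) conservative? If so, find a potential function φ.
Yes, F is conservative. φ = 3*y**4 - 5*z**4 + 5*exp(y + z) - 2*sin(y)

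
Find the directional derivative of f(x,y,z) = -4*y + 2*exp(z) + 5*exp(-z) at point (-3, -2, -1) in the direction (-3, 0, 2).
2*sqrt(13)*(2 - 5*exp(2))*exp(-1)/13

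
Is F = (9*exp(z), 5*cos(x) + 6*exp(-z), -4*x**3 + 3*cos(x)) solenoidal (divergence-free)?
Yes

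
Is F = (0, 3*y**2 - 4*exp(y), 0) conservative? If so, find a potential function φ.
Yes, F is conservative. φ = y**3 - 4*exp(y)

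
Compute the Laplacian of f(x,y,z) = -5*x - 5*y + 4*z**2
8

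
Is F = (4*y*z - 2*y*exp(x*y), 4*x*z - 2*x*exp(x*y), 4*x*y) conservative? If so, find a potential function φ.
Yes, F is conservative. φ = 4*x*y*z - 2*exp(x*y)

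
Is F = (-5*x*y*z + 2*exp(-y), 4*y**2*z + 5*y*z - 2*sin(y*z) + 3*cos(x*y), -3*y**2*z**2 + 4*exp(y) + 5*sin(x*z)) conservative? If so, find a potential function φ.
No, ∇×F = (-4*y**2 - 6*y*z**2 + 2*y*cos(y*z) - 5*y + 4*exp(y), -5*x*y - 5*z*cos(x*z), 5*x*z - 3*y*sin(x*y) + 2*exp(-y)) ≠ 0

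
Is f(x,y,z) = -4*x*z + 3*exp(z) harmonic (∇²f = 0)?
No, ∇²f = 3*exp(z)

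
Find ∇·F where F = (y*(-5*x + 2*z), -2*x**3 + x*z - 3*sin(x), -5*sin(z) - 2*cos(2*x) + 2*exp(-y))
-5*y - 5*cos(z)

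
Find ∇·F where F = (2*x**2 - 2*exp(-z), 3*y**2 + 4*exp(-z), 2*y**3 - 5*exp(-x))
4*x + 6*y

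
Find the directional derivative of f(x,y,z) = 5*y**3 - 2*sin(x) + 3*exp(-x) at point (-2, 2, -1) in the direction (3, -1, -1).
-3*sqrt(11)*(2*cos(2) + 20 + 3*exp(2))/11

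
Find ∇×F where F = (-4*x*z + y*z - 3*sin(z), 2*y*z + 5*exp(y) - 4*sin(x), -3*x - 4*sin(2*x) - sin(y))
(-2*y - cos(y), -4*x + y + 8*cos(2*x) - 3*cos(z) + 3, -z - 4*cos(x))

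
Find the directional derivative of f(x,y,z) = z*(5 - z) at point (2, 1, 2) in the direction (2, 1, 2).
2/3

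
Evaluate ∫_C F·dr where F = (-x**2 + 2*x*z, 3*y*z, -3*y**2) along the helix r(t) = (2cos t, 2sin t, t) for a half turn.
16/3 - 7*pi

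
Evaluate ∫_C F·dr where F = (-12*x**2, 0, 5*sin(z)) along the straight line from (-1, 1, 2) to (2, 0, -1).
-36 - 5*cos(1) + 5*cos(2)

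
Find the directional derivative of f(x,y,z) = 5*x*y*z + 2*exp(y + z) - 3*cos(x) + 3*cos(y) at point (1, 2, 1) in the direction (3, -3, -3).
sqrt(3)*(-4*exp(3)/3 - 5/3 + sin(1) + sin(2))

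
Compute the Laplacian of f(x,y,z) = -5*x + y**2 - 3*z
2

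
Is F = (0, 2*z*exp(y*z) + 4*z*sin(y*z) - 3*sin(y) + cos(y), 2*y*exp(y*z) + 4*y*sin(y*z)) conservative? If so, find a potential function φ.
Yes, F is conservative. φ = 2*exp(y*z) + sin(y) + 3*cos(y) - 4*cos(y*z)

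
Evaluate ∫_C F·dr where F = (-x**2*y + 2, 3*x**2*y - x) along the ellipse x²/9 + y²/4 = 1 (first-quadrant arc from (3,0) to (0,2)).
15*pi/8 + 21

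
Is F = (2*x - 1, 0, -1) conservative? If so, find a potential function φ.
Yes, F is conservative. φ = x**2 - x - z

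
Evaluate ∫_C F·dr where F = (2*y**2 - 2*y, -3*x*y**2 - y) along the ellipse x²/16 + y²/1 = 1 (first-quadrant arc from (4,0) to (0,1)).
-35/6 + 5*pi/4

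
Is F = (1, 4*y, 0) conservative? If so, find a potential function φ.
Yes, F is conservative. φ = x + 2*y**2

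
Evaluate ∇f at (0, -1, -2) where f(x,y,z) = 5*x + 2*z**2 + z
(5, 0, -7)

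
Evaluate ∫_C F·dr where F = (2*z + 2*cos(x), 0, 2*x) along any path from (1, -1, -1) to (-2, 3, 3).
-10 - 2*sin(2) - 2*sin(1)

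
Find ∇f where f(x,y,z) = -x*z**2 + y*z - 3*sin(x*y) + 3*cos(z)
(-3*y*cos(x*y) - z**2, -3*x*cos(x*y) + z, -2*x*z + y - 3*sin(z))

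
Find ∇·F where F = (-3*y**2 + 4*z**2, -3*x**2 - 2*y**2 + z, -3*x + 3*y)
-4*y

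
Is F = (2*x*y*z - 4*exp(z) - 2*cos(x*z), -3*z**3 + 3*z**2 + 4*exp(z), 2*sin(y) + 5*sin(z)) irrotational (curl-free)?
No, ∇×F = (9*z**2 - 6*z - 4*exp(z) + 2*cos(y), 2*x*y + 2*x*sin(x*z) - 4*exp(z), -2*x*z)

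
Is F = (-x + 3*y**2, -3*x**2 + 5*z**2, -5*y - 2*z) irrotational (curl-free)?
No, ∇×F = (-10*z - 5, 0, -6*x - 6*y)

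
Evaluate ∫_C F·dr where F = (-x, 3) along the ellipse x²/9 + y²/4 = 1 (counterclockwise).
0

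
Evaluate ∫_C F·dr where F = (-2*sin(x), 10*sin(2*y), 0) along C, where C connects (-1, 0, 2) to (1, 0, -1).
0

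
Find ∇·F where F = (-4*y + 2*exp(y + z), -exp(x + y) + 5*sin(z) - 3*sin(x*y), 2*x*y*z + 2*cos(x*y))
2*x*y - 3*x*cos(x*y) - exp(x + y)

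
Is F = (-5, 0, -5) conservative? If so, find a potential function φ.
Yes, F is conservative. φ = -5*x - 5*z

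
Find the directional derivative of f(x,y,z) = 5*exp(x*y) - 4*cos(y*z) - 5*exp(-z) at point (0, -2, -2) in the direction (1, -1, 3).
sqrt(11)*(-10 - 16*sin(4) + 15*exp(2))/11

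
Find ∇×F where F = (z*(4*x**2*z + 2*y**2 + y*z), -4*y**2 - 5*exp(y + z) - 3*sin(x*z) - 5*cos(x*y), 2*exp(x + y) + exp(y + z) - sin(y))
(3*x*cos(x*z) + 2*exp(x + y) + 6*exp(y + z) - cos(y), 8*x**2*z + 2*y**2 + 2*y*z - 2*exp(x + y), 5*y*sin(x*y) - z*(4*y + z) - 3*z*cos(x*z))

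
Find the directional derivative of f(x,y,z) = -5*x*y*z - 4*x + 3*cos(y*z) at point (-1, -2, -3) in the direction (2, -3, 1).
-3*sqrt(14)*(7*sin(6) + 11)/14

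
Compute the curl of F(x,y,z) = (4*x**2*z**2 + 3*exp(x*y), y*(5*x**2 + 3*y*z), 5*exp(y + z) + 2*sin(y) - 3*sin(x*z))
(-3*y**2 + 5*exp(y + z) + 2*cos(y), z*(8*x**2 + 3*cos(x*z)), x*(10*y - 3*exp(x*y)))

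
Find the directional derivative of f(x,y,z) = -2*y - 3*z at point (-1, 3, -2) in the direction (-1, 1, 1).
-5*sqrt(3)/3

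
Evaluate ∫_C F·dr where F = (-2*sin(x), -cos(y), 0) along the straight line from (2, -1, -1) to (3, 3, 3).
2*cos(3) - sin(1) - sin(3) - 2*cos(2)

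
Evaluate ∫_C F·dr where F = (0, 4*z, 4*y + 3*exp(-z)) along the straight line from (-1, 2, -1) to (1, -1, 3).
-4 - 3*exp(-3) + 3*E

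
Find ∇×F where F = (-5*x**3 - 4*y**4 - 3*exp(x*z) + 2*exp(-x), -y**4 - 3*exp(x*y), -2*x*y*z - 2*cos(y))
(-2*x*z + 2*sin(y), -3*x*exp(x*z) + 2*y*z, y*(16*y**2 - 3*exp(x*y)))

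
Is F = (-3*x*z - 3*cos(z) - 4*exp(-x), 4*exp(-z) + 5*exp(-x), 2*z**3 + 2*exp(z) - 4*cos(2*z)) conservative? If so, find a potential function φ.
No, ∇×F = (4*exp(-z), -3*x + 3*sin(z), -5*exp(-x)) ≠ 0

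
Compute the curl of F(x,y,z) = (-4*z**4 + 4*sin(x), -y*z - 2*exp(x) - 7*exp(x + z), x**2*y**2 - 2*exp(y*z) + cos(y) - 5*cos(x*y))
(2*x**2*y + 5*x*sin(x*y) + y - 2*z*exp(y*z) + 7*exp(x + z) - sin(y), -2*x*y**2 - 5*y*sin(x*y) - 16*z**3, (-7*exp(z) - 2)*exp(x))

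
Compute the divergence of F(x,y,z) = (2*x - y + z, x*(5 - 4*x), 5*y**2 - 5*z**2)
2 - 10*z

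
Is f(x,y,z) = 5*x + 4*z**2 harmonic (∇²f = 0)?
No, ∇²f = 8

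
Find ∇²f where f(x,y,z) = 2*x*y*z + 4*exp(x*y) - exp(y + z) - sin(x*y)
4*x**2*exp(x*y) + x**2*sin(x*y) + y**2*(4*exp(x*y) + sin(x*y)) - 2*exp(y + z)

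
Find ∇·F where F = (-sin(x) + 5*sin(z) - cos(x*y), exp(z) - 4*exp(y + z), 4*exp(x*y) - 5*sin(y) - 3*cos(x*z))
3*x*sin(x*z) + y*sin(x*y) - 4*exp(y + z) - cos(x)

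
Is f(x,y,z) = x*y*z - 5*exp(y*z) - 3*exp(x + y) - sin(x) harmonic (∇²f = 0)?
No, ∇²f = -5*y**2*exp(y*z) - 5*z**2*exp(y*z) - 6*exp(x + y) + sin(x)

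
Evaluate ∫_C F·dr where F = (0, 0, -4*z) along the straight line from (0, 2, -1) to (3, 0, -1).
0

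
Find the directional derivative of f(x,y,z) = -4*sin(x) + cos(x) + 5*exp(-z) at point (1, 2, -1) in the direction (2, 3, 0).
-2*sqrt(13)*(sin(1) + 4*cos(1))/13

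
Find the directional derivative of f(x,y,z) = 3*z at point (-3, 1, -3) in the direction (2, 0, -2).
-3*sqrt(2)/2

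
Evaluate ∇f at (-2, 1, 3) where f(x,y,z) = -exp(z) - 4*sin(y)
(0, -4*cos(1), -exp(3))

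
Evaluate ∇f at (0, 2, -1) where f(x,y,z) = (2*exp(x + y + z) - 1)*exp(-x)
(1, 2*E, 2*E)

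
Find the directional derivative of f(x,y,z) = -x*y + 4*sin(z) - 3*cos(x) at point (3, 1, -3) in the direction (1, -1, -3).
sqrt(11)*(3*sin(3) + 2 - 12*cos(3))/11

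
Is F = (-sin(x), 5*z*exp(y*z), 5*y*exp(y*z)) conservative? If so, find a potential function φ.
Yes, F is conservative. φ = 5*exp(y*z) + cos(x)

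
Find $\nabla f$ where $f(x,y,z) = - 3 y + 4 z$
(0, -3, 4)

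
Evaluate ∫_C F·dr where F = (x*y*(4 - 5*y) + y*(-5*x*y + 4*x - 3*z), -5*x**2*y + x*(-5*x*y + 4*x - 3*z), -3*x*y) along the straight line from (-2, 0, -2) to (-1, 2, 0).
-12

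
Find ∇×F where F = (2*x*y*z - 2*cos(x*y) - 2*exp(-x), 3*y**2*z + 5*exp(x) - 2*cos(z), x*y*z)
(x*z - 3*y**2 - 2*sin(z), y*(2*x - z), -2*x*z - 2*x*sin(x*y) + 5*exp(x))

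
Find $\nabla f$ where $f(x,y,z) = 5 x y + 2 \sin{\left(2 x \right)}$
(5*y + 4*cos(2*x), 5*x, 0)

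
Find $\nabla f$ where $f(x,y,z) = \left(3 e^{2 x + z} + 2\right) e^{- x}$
((3*exp(2*x + z) - 2)*exp(-x), 0, 3*exp(x + z))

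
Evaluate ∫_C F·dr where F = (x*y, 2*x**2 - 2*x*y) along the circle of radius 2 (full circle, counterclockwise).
0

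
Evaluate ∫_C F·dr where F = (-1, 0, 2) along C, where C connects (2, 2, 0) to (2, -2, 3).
6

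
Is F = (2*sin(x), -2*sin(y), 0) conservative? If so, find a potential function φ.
Yes, F is conservative. φ = -2*cos(x) + 2*cos(y)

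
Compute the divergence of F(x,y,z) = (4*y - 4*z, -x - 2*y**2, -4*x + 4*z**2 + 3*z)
-4*y + 8*z + 3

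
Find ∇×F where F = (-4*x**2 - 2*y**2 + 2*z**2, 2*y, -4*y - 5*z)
(-4, 4*z, 4*y)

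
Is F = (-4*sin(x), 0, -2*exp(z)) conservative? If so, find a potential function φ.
Yes, F is conservative. φ = -2*exp(z) + 4*cos(x)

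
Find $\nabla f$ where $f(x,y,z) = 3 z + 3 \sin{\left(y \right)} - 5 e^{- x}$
(5*exp(-x), 3*cos(y), 3)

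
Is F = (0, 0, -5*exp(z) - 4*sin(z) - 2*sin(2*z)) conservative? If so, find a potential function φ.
Yes, F is conservative. φ = -5*exp(z) + 4*cos(z) + cos(2*z)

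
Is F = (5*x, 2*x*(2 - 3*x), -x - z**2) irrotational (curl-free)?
No, ∇×F = (0, 1, 4 - 12*x)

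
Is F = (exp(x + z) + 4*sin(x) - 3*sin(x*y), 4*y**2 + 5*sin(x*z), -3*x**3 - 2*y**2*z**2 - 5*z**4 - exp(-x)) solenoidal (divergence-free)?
No, ∇·F = -4*y**2*z - 3*y*cos(x*y) + 8*y - 20*z**3 + exp(x + z) + 4*cos(x)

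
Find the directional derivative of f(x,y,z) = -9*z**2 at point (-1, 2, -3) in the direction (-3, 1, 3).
162*sqrt(19)/19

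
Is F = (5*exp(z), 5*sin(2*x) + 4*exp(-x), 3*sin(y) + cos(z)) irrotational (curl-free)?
No, ∇×F = (3*cos(y), 5*exp(z), 10*cos(2*x) - 4*exp(-x))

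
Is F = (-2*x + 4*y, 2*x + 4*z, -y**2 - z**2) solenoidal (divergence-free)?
No, ∇·F = -2*z - 2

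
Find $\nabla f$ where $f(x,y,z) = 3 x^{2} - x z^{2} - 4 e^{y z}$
(6*x - z**2, -4*z*exp(y*z), -2*x*z - 4*y*exp(y*z))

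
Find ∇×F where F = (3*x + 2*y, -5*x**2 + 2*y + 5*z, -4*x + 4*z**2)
(-5, 4, -10*x - 2)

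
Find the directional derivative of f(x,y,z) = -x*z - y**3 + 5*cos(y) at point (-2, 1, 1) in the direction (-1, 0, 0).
1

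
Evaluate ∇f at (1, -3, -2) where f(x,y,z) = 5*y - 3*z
(0, 5, -3)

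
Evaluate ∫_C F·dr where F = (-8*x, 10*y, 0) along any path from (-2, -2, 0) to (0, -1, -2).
1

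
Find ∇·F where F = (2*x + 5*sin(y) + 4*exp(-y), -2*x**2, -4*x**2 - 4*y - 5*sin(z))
2 - 5*cos(z)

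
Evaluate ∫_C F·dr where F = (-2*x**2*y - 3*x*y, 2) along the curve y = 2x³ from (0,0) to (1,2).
32/15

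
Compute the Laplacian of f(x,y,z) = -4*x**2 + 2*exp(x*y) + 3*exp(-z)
2*x**2*exp(x*y) + 2*y**2*exp(x*y) - 8 + 3*exp(-z)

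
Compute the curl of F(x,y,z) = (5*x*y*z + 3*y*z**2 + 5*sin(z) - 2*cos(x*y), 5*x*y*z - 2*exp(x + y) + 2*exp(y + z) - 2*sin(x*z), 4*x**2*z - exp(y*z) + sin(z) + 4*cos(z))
(-5*x*y + 2*x*cos(x*z) - z*exp(y*z) - 2*exp(y + z), 5*x*y - 8*x*z + 6*y*z + 5*cos(z), -5*x*z - 2*x*sin(x*y) + 5*y*z - 3*z**2 - 2*z*cos(x*z) - 2*exp(x + y))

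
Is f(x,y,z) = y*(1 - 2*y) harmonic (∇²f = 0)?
No, ∇²f = -4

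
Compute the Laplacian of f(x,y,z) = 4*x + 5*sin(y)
-5*sin(y)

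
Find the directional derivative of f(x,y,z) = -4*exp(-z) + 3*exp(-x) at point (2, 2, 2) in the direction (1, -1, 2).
5*sqrt(6)*exp(-2)/6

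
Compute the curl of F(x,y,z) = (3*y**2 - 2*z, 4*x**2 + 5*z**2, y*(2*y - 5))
(4*y - 10*z - 5, -2, 8*x - 6*y)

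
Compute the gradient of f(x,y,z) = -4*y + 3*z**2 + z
(0, -4, 6*z + 1)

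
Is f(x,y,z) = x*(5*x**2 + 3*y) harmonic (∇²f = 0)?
No, ∇²f = 30*x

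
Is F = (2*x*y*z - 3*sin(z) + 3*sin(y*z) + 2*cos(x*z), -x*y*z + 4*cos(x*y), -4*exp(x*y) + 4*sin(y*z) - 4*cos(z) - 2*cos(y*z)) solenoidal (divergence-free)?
No, ∇·F = -x*z - 4*x*sin(x*y) + 2*y*z + 2*y*sin(y*z) + 4*y*cos(y*z) - 2*z*sin(x*z) + 4*sin(z)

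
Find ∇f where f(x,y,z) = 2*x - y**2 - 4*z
(2, -2*y, -4)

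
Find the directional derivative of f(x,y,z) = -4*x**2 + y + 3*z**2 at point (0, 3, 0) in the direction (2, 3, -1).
3*sqrt(14)/14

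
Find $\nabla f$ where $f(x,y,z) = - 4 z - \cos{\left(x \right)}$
(sin(x), 0, -4)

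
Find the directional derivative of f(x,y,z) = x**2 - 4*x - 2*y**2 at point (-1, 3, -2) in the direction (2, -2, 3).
12*sqrt(17)/17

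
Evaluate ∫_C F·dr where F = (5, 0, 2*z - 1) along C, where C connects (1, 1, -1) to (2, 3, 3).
9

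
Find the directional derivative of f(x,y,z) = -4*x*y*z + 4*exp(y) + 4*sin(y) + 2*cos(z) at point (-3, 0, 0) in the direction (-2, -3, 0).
-24*sqrt(13)/13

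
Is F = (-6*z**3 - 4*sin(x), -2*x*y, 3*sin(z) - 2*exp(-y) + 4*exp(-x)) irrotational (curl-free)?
No, ∇×F = (2*exp(-y), -18*z**2 + 4*exp(-x), -2*y)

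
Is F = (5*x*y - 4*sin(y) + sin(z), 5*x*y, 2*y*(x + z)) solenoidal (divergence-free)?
No, ∇·F = 5*x + 7*y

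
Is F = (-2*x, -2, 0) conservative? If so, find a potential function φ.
Yes, F is conservative. φ = -x**2 - 2*y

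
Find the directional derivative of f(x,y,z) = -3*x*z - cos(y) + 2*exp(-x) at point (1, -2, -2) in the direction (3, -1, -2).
sqrt(14)*(-6 + E*sin(2) + 24*E)*exp(-1)/14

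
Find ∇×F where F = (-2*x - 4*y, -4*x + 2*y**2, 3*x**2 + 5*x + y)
(1, -6*x - 5, 0)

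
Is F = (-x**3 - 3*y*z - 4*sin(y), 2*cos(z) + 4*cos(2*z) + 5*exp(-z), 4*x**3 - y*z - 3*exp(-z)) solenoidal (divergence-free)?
No, ∇·F = -3*x**2 - y + 3*exp(-z)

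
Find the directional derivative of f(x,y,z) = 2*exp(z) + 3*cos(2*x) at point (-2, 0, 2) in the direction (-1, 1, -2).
sqrt(6)*(-2*exp(2)/3 - sin(4))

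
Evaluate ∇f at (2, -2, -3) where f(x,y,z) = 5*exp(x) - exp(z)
(5*exp(2), 0, -exp(-3))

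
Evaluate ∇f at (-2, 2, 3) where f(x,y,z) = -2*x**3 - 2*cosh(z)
(-24, 0, -2*sinh(3))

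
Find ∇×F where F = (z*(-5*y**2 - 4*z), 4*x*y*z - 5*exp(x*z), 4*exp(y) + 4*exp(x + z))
(-4*x*y + 5*x*exp(x*z) + 4*exp(y), -5*y**2 - 8*z - 4*exp(x + z), z*(14*y - 5*exp(x*z)))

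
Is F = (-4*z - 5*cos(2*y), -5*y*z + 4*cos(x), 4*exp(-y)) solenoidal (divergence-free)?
No, ∇·F = -5*z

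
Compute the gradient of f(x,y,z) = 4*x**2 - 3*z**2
(8*x, 0, -6*z)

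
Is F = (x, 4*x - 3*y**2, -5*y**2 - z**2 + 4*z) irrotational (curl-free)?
No, ∇×F = (-10*y, 0, 4)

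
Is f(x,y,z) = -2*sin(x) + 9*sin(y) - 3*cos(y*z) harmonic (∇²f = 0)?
No, ∇²f = 3*y**2*cos(y*z) + 3*z**2*cos(y*z) + 2*sin(x) - 9*sin(y)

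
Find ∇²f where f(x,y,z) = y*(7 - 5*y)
-10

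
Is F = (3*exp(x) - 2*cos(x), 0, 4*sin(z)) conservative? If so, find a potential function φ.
Yes, F is conservative. φ = 3*exp(x) - 2*sin(x) - 4*cos(z)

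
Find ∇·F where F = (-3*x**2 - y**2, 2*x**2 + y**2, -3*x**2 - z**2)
-6*x + 2*y - 2*z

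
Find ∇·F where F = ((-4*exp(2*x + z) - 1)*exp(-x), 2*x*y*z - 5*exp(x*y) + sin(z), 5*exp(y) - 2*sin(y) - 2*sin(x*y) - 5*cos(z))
2*x*z - 5*x*exp(x*y) - 4*exp(x + z) + 5*sin(z) + exp(-x)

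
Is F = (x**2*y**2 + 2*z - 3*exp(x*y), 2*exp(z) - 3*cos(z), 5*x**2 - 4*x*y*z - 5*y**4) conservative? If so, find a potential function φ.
No, ∇×F = (-4*x*z - 20*y**3 - 2*exp(z) - 3*sin(z), -10*x + 4*y*z + 2, x*(-2*x*y + 3*exp(x*y))) ≠ 0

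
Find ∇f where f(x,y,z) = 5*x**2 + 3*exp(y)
(10*x, 3*exp(y), 0)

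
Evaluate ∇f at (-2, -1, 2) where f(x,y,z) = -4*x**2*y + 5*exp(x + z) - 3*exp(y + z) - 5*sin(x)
(-11 - 5*cos(2), -16 - 3*E, 5 - 3*E)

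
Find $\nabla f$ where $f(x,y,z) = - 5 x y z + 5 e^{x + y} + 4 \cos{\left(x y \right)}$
(-5*y*z - 4*y*sin(x*y) + 5*exp(x + y), -5*x*z - 4*x*sin(x*y) + 5*exp(x + y), -5*x*y)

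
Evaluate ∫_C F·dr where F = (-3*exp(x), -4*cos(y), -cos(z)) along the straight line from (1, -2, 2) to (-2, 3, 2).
-4*sin(2) - 4*sin(3) - 3*exp(-2) + 3*E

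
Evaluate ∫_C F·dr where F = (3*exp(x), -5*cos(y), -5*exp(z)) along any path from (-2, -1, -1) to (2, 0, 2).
-2*exp(2) - 5*sin(1) - 3*exp(-2) + 5*exp(-1)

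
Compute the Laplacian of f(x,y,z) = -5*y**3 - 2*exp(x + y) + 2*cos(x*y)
-2*x**2*cos(x*y) - 2*y**2*cos(x*y) - 30*y - 4*exp(x + y)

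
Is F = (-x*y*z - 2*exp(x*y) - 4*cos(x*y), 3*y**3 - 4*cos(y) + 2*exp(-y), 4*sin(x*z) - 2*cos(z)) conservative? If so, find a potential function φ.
No, ∇×F = (0, -x*y - 4*z*cos(x*z), x*(z + 2*exp(x*y) - 4*sin(x*y))) ≠ 0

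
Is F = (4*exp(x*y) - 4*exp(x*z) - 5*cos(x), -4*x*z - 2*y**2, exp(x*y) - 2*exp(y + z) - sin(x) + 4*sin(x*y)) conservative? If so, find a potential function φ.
No, ∇×F = (x*exp(x*y) + 4*x*cos(x*y) + 4*x - 2*exp(y + z), -4*x*exp(x*z) - y*exp(x*y) - 4*y*cos(x*y) + cos(x), -4*x*exp(x*y) - 4*z) ≠ 0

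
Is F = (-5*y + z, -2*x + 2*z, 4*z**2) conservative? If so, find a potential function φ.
No, ∇×F = (-2, 1, 3) ≠ 0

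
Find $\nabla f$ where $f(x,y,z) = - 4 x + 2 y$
(-4, 2, 0)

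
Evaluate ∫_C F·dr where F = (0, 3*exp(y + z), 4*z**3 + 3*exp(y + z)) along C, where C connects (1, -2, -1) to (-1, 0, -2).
-3*exp(-3) + 3*exp(-2) + 15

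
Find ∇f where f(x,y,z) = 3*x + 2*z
(3, 0, 2)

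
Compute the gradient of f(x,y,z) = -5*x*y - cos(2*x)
(-5*y + 2*sin(2*x), -5*x, 0)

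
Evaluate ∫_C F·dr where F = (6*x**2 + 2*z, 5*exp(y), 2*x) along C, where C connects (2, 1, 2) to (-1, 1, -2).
-22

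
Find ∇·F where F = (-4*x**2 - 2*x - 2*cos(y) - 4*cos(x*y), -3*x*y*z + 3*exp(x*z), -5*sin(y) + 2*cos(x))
-3*x*z - 8*x + 4*y*sin(x*y) - 2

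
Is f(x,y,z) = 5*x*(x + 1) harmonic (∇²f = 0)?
No, ∇²f = 10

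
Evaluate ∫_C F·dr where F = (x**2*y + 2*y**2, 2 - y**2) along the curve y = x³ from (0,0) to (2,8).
-752/7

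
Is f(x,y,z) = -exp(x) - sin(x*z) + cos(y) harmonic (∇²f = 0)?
No, ∇²f = x**2*sin(x*z) + z**2*sin(x*z) - exp(x) - cos(y)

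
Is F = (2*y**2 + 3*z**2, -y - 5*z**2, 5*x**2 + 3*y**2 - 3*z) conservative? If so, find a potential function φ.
No, ∇×F = (6*y + 10*z, -10*x + 6*z, -4*y) ≠ 0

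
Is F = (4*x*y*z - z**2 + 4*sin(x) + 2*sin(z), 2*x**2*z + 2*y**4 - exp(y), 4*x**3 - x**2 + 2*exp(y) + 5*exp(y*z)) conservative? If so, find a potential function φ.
No, ∇×F = (-2*x**2 + 5*z*exp(y*z) + 2*exp(y), -12*x**2 + 4*x*y + 2*x - 2*z + 2*cos(z), 0) ≠ 0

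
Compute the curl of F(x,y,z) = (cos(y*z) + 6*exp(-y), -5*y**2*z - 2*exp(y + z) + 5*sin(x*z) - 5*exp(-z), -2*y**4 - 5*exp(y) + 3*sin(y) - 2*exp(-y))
(-5*x*cos(x*z) - 8*y**3 + 5*y**2 - 5*exp(y) + 2*exp(y + z) + 3*cos(y) - 5*exp(-z) + 2*exp(-y), -y*sin(y*z), z*sin(y*z) + 5*z*cos(x*z) + 6*exp(-y))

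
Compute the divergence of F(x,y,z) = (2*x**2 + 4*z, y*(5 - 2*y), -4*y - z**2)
4*x - 4*y - 2*z + 5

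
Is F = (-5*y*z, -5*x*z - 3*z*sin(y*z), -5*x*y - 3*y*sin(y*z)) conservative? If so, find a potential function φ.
Yes, F is conservative. φ = -5*x*y*z + 3*cos(y*z)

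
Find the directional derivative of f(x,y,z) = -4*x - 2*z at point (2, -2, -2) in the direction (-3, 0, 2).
8*sqrt(13)/13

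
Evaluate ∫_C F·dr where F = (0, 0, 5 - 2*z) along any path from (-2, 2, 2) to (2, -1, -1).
-12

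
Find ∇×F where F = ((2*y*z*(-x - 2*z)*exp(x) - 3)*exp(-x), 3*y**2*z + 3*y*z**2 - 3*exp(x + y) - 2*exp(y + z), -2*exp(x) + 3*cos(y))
(-3*y**2 - 6*y*z + 2*exp(y + z) - 3*sin(y), -2*x*y - 8*y*z + 2*exp(x), 2*z*(x + 2*z) - 3*exp(x + y))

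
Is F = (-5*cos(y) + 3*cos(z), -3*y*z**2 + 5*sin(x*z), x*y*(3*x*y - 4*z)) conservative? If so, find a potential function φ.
No, ∇×F = (6*x**2*y - 4*x*z - 5*x*cos(x*z) + 6*y*z, -6*x*y**2 + 4*y*z - 3*sin(z), 5*z*cos(x*z) - 5*sin(y)) ≠ 0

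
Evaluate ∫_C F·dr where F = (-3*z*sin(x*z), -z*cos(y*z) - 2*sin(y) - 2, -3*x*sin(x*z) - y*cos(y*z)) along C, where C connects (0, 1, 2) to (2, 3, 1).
-7 + 2*cos(3) + 3*cos(2) - 2*cos(1) - sin(3) + sin(2)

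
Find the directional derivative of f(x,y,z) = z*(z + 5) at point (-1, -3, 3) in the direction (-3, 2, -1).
-11*sqrt(14)/14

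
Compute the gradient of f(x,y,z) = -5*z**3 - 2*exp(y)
(0, -2*exp(y), -15*z**2)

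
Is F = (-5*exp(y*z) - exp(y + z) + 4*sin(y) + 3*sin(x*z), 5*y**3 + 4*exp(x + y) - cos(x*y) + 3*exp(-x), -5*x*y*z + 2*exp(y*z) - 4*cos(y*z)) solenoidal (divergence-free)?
No, ∇·F = -5*x*y + x*sin(x*y) + 15*y**2 + 2*y*exp(y*z) + 4*y*sin(y*z) + 3*z*cos(x*z) + 4*exp(x + y)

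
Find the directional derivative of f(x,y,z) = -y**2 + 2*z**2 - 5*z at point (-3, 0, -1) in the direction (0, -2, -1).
9*sqrt(5)/5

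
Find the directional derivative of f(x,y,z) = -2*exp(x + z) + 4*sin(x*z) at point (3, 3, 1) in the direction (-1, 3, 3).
4*sqrt(19)*(-exp(4) + 8*cos(3))/19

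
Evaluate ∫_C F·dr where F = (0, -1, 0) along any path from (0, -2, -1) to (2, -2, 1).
0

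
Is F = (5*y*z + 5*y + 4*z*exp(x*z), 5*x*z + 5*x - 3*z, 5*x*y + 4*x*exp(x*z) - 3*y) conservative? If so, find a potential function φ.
Yes, F is conservative. φ = 5*x*y*z + 5*x*y - 3*y*z + 4*exp(x*z)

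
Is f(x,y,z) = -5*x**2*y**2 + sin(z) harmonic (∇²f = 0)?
No, ∇²f = -10*x**2 - 10*y**2 - sin(z)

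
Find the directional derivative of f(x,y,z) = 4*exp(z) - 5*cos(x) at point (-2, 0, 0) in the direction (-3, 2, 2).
sqrt(17)*(8 + 15*sin(2))/17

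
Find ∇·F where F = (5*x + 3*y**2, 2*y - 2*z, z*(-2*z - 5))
2 - 4*z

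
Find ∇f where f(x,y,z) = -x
(-1, 0, 0)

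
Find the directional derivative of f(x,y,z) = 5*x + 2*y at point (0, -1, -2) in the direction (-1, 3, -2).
sqrt(14)/14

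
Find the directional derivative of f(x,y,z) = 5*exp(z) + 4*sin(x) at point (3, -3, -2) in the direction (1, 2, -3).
sqrt(14)*(4*exp(2)*cos(3) - 15)*exp(-2)/14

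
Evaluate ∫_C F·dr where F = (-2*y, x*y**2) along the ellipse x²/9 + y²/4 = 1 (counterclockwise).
18*pi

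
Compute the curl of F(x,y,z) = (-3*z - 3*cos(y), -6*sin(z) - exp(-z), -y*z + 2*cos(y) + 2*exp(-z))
(-z - 2*sin(y) + 6*cos(z) - exp(-z), -3, -3*sin(y))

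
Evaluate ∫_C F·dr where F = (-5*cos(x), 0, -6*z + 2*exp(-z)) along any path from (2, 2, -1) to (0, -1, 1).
5*sin(2) + 4*sinh(1)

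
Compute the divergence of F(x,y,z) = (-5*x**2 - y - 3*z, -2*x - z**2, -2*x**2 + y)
-10*x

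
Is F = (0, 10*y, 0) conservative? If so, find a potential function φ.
Yes, F is conservative. φ = 5*y**2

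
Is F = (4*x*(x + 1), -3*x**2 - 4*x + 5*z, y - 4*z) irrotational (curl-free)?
No, ∇×F = (-4, 0, -6*x - 4)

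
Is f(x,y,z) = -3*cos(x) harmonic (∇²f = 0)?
No, ∇²f = 3*cos(x)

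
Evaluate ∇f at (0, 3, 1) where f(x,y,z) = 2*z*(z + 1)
(0, 0, 6)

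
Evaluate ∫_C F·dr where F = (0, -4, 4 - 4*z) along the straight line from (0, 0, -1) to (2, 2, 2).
-2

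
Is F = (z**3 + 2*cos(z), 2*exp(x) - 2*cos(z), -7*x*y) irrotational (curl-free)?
No, ∇×F = (-7*x - 2*sin(z), 7*y + 3*z**2 - 2*sin(z), 2*exp(x))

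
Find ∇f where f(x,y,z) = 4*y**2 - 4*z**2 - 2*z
(0, 8*y, -8*z - 2)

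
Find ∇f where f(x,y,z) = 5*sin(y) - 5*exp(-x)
(5*exp(-x), 5*cos(y), 0)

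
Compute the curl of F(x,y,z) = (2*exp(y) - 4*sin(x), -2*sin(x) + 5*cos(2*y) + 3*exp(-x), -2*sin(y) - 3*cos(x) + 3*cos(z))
(-2*cos(y), -3*sin(x), -2*exp(y) - 2*cos(x) - 3*exp(-x))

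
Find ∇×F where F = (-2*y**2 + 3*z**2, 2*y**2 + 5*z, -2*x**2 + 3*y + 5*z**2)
(-2, 4*x + 6*z, 4*y)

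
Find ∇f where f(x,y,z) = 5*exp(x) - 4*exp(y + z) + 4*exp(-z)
(5*exp(x), -4*exp(y + z), -(4*exp(y + 2*z) + 4)*exp(-z))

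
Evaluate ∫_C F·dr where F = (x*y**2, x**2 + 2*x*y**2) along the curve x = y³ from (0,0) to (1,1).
143/168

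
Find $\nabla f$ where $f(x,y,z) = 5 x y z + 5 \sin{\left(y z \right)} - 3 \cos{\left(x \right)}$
(5*y*z + 3*sin(x), 5*z*(x + cos(y*z)), 5*y*(x + cos(y*z)))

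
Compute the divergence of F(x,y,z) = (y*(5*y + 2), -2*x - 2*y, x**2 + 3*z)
1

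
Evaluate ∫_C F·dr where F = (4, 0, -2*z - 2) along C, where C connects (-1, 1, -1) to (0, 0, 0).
3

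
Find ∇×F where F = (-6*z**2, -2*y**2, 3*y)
(3, -12*z, 0)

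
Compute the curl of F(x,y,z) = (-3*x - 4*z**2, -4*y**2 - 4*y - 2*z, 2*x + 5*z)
(2, -8*z - 2, 0)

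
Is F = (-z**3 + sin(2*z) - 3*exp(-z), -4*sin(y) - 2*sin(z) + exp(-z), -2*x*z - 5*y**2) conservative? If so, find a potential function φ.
No, ∇×F = (-10*y + 2*cos(z) + exp(-z), -3*z**2 + 2*z + 2*cos(2*z) + 3*exp(-z), 0) ≠ 0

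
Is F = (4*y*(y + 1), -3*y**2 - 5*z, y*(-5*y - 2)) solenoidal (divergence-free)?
No, ∇·F = -6*y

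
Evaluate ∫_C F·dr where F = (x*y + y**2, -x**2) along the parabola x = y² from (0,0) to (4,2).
72/5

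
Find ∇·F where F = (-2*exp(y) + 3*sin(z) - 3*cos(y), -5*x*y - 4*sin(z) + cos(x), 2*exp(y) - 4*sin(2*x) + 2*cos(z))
-5*x - 2*sin(z)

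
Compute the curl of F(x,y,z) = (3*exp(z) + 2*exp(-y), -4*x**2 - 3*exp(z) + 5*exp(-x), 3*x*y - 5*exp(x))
(3*x + 3*exp(z), -3*y + 5*exp(x) + 3*exp(z), -8*x + 2*exp(-y) - 5*exp(-x))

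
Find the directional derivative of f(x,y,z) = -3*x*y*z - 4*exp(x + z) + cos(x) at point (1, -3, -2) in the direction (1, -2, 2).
-4 - 4*exp(-1) - sin(1)/3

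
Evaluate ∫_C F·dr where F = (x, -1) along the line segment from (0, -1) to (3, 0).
7/2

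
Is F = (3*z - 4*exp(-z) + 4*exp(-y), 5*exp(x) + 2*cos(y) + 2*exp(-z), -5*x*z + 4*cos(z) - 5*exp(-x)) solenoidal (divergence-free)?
No, ∇·F = -5*x - 2*sin(y) - 4*sin(z)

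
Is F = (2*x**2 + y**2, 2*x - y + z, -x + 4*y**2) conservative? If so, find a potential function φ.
No, ∇×F = (8*y - 1, 1, 2 - 2*y) ≠ 0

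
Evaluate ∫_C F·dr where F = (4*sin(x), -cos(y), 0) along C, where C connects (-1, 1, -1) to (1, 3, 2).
-sin(3) + sin(1)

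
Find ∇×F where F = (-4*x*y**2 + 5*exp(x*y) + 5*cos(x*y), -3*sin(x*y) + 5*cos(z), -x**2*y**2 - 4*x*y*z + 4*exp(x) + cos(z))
(-2*x**2*y - 4*x*z + 5*sin(z), 2*x*y**2 + 4*y*z - 4*exp(x), 8*x*y - 5*x*exp(x*y) + 5*x*sin(x*y) - 3*y*cos(x*y))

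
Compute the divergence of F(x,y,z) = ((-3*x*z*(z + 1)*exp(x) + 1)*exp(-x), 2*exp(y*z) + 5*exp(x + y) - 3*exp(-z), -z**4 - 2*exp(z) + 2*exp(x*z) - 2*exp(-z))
2*x*exp(x*z) - 4*z**3 - 3*z**2 + 2*z*exp(y*z) - 3*z - 2*exp(z) + 5*exp(x + y) + 2*exp(-z) - exp(-x)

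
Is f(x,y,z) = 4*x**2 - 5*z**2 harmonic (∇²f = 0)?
No, ∇²f = -2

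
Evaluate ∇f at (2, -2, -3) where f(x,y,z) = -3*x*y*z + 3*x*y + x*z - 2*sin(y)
(-27, 24 - 2*cos(2), 14)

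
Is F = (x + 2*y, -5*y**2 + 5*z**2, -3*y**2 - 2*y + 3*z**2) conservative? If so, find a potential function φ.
No, ∇×F = (-6*y - 10*z - 2, 0, -2) ≠ 0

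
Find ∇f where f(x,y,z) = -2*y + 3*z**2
(0, -2, 6*z)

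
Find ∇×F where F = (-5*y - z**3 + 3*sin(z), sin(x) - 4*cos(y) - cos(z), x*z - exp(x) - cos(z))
(-sin(z), -3*z**2 - z + exp(x) + 3*cos(z), cos(x) + 5)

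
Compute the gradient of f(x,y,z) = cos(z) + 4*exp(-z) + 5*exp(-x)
(-5*exp(-x), 0, -sin(z) - 4*exp(-z))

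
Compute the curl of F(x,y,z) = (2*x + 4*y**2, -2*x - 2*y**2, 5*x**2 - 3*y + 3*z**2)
(-3, -10*x, -8*y - 2)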